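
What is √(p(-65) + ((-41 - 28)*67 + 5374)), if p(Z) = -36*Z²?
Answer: I*√151349 ≈ 389.04*I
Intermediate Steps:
√(p(-65) + ((-41 - 28)*67 + 5374)) = √(-36*(-65)² + ((-41 - 28)*67 + 5374)) = √(-36*4225 + (-69*67 + 5374)) = √(-152100 + (-4623 + 5374)) = √(-152100 + 751) = √(-151349) = I*√151349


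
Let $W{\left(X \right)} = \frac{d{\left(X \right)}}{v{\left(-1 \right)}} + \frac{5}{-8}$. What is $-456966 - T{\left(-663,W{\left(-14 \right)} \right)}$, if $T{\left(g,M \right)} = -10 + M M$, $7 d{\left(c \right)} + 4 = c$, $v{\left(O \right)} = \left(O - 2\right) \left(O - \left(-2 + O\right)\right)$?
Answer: $- \frac{1433014137}{3136} \approx -4.5696 \cdot 10^{5}$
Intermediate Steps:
$v{\left(O \right)} = -4 + 2 O$ ($v{\left(O \right)} = \left(-2 + O\right) 2 = -4 + 2 O$)
$d{\left(c \right)} = - \frac{4}{7} + \frac{c}{7}$
$W{\left(X \right)} = - \frac{89}{168} - \frac{X}{42}$ ($W{\left(X \right)} = \frac{- \frac{4}{7} + \frac{X}{7}}{-4 + 2 \left(-1\right)} + \frac{5}{-8} = \frac{- \frac{4}{7} + \frac{X}{7}}{-4 - 2} + 5 \left(- \frac{1}{8}\right) = \frac{- \frac{4}{7} + \frac{X}{7}}{-6} - \frac{5}{8} = \left(- \frac{4}{7} + \frac{X}{7}\right) \left(- \frac{1}{6}\right) - \frac{5}{8} = \left(\frac{2}{21} - \frac{X}{42}\right) - \frac{5}{8} = - \frac{89}{168} - \frac{X}{42}$)
$T{\left(g,M \right)} = -10 + M^{2}$
$-456966 - T{\left(-663,W{\left(-14 \right)} \right)} = -456966 - \left(-10 + \left(- \frac{89}{168} - - \frac{1}{3}\right)^{2}\right) = -456966 - \left(-10 + \left(- \frac{89}{168} + \frac{1}{3}\right)^{2}\right) = -456966 - \left(-10 + \left(- \frac{11}{56}\right)^{2}\right) = -456966 - \left(-10 + \frac{121}{3136}\right) = -456966 - - \frac{31239}{3136} = -456966 + \frac{31239}{3136} = - \frac{1433014137}{3136}$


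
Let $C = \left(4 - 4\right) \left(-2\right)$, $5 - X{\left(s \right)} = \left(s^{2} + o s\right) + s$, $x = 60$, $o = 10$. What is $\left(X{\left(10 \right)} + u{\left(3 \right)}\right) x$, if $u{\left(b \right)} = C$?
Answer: $-12300$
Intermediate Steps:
$X{\left(s \right)} = 5 - s^{2} - 11 s$ ($X{\left(s \right)} = 5 - \left(\left(s^{2} + 10 s\right) + s\right) = 5 - \left(s^{2} + 11 s\right) = 5 - s^{2} - 11 s$)
$C = 0$ ($C = 0 \left(-2\right) = 0$)
$u{\left(b \right)} = 0$
$\left(X{\left(10 \right)} + u{\left(3 \right)}\right) x = \left(\left(5 - 10^{2} - 110\right) + 0\right) 60 = \left(\left(5 - 100 - 110\right) + 0\right) 60 = \left(-205 + 0\right) 60 = \left(-205\right) 60 = -12300$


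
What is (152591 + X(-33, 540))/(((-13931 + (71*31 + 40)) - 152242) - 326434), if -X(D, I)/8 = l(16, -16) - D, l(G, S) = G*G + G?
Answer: -150151/490366 ≈ -0.30620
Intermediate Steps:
l(G, S) = G + G**2 (l(G, S) = G**2 + G = G + G**2)
X(D, I) = -2176 + 8*D (X(D, I) = -8*(16*(1 + 16) - D) = -8*(16*17 - D) = -8*(272 - D) = -2176 + 8*D)
(152591 + X(-33, 540))/(((-13931 + (71*31 + 40)) - 152242) - 326434) = (152591 + (-2176 + 8*(-33)))/(((-13931 + (71*31 + 40)) - 152242) - 326434) = (152591 + (-2176 - 264))/(((-13931 + (2201 + 40)) - 152242) - 326434) = (152591 - 2440)/(((-13931 + 2241) - 152242) - 326434) = 150151/((-11690 - 152242) - 326434) = 150151/(-163932 - 326434) = 150151/(-490366) = 150151*(-1/490366) = -150151/490366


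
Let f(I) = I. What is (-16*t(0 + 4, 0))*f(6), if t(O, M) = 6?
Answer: -576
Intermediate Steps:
(-16*t(0 + 4, 0))*f(6) = -16*6*6 = -96*6 = -576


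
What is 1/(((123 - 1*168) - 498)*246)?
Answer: -1/133578 ≈ -7.4863e-6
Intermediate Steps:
1/(((123 - 1*168) - 498)*246) = 1/(((123 - 168) - 498)*246) = 1/((-45 - 498)*246) = 1/(-543*246) = 1/(-133578) = -1/133578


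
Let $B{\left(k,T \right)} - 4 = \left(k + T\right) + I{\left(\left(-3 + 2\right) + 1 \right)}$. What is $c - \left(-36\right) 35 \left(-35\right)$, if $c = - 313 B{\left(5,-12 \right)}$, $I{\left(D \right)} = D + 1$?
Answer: $-43474$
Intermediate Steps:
$I{\left(D \right)} = 1 + D$
$B{\left(k,T \right)} = 5 + T + k$ ($B{\left(k,T \right)} = 4 + \left(\left(k + T\right) + \left(1 + \left(\left(-3 + 2\right) + 1\right)\right)\right) = 4 + \left(\left(T + k\right) + \left(1 + \left(-1 + 1\right)\right)\right) = 4 + \left(\left(T + k\right) + \left(1 + 0\right)\right) = 4 + \left(\left(T + k\right) + 1\right) = 4 + \left(1 + T + k\right) = 5 + T + k$)
$c = 626$ ($c = - 313 \left(5 - 12 + 5\right) = \left(-313\right) \left(-2\right) = 626$)
$c - \left(-36\right) 35 \left(-35\right) = 626 - \left(-36\right) 35 \left(-35\right) = 626 - \left(-1260\right) \left(-35\right) = 626 - 44100 = -43474$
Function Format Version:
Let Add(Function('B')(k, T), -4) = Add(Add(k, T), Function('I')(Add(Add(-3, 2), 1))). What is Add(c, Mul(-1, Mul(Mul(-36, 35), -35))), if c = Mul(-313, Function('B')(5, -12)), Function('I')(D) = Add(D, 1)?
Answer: -43474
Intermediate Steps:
Function('I')(D) = Add(1, D)
Function('B')(k, T) = Add(5, T, k) (Function('B')(k, T) = Add(4, Add(Add(k, T), Add(1, Add(Add(-3, 2), 1)))) = Add(4, Add(Add(T, k), Add(1, Add(-1, 1)))) = Add(4, Add(Add(T, k), Add(1, 0))) = Add(4, Add(Add(T, k), 1)) = Add(4, Add(1, T, k)) = Add(5, T, k))
c = 626 (c = Mul(-313, Add(5, -12, 5)) = Mul(-313, -2) = 626)
Add(c, Mul(-1, Mul(Mul(-36, 35), -35))) = Add(626, Mul(-1, Mul(Mul(-36, 35), -35))) = Add(626, Mul(-1, Mul(-1260, -35))) = Add(626, Mul(-1, 44100)) = Add(626, -44100) = -43474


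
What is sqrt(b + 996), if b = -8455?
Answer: I*sqrt(7459) ≈ 86.365*I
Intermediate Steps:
sqrt(b + 996) = sqrt(-8455 + 996) = sqrt(-7459) = I*sqrt(7459)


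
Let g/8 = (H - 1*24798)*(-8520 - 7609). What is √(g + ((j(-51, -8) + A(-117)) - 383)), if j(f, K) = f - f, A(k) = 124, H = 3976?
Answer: √2686704045 ≈ 51833.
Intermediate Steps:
j(f, K) = 0
g = 2686704304 (g = 8*((3976 - 1*24798)*(-8520 - 7609)) = 8*((3976 - 24798)*(-16129)) = 8*(-20822*(-16129)) = 8*335838038 = 2686704304)
√(g + ((j(-51, -8) + A(-117)) - 383)) = √(2686704304 + ((0 + 124) - 383)) = √(2686704304 + (124 - 383)) = √(2686704304 - 259) = √2686704045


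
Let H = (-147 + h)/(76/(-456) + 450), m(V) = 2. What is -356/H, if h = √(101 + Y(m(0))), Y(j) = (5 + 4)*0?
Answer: 11770339/10754 + 240211*√101/32262 ≈ 1169.3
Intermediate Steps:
Y(j) = 0 (Y(j) = 9*0 = 0)
h = √101 (h = √(101 + 0) = √101 ≈ 10.050)
H = -882/2699 + 6*√101/2699 (H = (-147 + √101)/(76/(-456) + 450) = (-147 + √101)/(76*(-1/456) + 450) = (-147 + √101)/(-⅙ + 450) = (-147 + √101)/(2699/6) = (-147 + √101)*(6/2699) = -882/2699 + 6*√101/2699 ≈ -0.30445)
-356/H = -356/(-882/2699 + 6*√101/2699)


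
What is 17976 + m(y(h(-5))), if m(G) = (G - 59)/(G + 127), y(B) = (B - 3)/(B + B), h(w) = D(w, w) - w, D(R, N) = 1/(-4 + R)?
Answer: 67066731/3731 ≈ 17976.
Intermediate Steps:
h(w) = 1/(-4 + w) - w
y(B) = (-3 + B)/(2*B) (y(B) = (-3 + B)/((2*B)) = (-3 + B)*(1/(2*B)) = (-3 + B)/(2*B))
m(G) = (-59 + G)/(127 + G)
17976 + m(y(h(-5))) = 17976 + (-59 + (-3 + (1 - 1*(-5)*(-4 - 5))/(-4 - 5))/(2*(((1 - 1*(-5)*(-4 - 5))/(-4 - 5)))))/(127 + (-3 + (1 - 1*(-5)*(-4 - 5))/(-4 - 5))/(2*(((1 - 1*(-5)*(-4 - 5))/(-4 - 5))))) = 17976 + (-59 + (-3 + (1 - 1*(-5)*(-9))/(-9))/(2*(((1 - 1*(-5)*(-9))/(-9)))))/(127 + (-3 + (1 - 1*(-5)*(-9))/(-9))/(2*(((1 - 1*(-5)*(-9))/(-9))))) = 17976 + (-59 + (-3 - (1 - 45)/9)/(2*((-(1 - 45)/9))))/(127 + (-3 - (1 - 45)/9)/(2*((-(1 - 45)/9)))) = 17976 + (-59 + (-3 - ⅑*(-44))/(2*((-⅑*(-44)))))/(127 + (-3 - ⅑*(-44))/(2*((-⅑*(-44))))) = 17976 + (-59 + (-3 + 44/9)/(2*(44/9)))/(127 + (-3 + 44/9)/(2*(44/9))) = 17976 + (-59 + (½)*(9/44)*(17/9))/(127 + (½)*(9/44)*(17/9)) = 17976 + (-59 + 17/88)/(127 + 17/88) = 17976 - 5175/88/(11193/88) = 17976 + (88/11193)*(-5175/88) = 17976 - 1725/3731 = 67066731/3731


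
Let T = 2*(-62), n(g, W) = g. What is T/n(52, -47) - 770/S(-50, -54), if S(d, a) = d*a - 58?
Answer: -45956/17173 ≈ -2.6761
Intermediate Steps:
S(d, a) = -58 + a*d (S(d, a) = a*d - 58 = -58 + a*d)
T = -124
T/n(52, -47) - 770/S(-50, -54) = -124/52 - 770/(-58 - 54*(-50)) = -124*1/52 - 770/(-58 + 2700) = -31/13 - 770/2642 = -31/13 - 770*1/2642 = -31/13 - 385/1321 = -45956/17173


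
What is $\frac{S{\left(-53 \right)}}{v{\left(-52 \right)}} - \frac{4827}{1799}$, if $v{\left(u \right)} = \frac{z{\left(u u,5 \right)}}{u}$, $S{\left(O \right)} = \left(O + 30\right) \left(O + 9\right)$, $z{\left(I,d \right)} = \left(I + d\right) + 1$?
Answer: $- \frac{53875873}{2437645} \approx -22.102$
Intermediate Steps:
$z{\left(I,d \right)} = 1 + I + d$
$S{\left(O \right)} = \left(9 + O\right) \left(30 + O\right)$ ($S{\left(O \right)} = \left(30 + O\right) \left(9 + O\right) = \left(9 + O\right) \left(30 + O\right)$)
$v{\left(u \right)} = \frac{6 + u^{2}}{u}$ ($v{\left(u \right)} = \frac{1 + u u + 5}{u} = \frac{1 + u^{2} + 5}{u} = \frac{6 + u^{2}}{u}$)
$\frac{S{\left(-53 \right)}}{v{\left(-52 \right)}} - \frac{4827}{1799} = \frac{270 + \left(-53\right)^{2} + 39 \left(-53\right)}{-52 + \frac{6}{-52}} - \frac{4827}{1799} = \frac{270 + 2809 - 2067}{-52 + 6 \left(- \frac{1}{52}\right)} - \frac{4827}{1799} = \frac{1012}{-52 - \frac{3}{26}} - \frac{4827}{1799} = \frac{1012}{- \frac{1355}{26}} - \frac{4827}{1799} = 1012 \left(- \frac{26}{1355}\right) - \frac{4827}{1799} = - \frac{26312}{1355} - \frac{4827}{1799} = - \frac{53875873}{2437645}$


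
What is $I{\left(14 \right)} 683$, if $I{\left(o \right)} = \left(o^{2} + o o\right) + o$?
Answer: $277298$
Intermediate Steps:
$I{\left(o \right)} = o + 2 o^{2}$ ($I{\left(o \right)} = \left(o^{2} + o^{2}\right) + o = 2 o^{2} + o = o + 2 o^{2}$)
$I{\left(14 \right)} 683 = 14 \left(1 + 2 \cdot 14\right) 683 = 14 \left(1 + 28\right) 683 = 14 \cdot 29 \cdot 683 = 406 \cdot 683 = 277298$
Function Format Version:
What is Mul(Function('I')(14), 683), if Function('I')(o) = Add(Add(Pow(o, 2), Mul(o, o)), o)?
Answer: 277298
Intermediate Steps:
Function('I')(o) = Add(o, Mul(2, Pow(o, 2))) (Function('I')(o) = Add(Add(Pow(o, 2), Pow(o, 2)), o) = Add(Mul(2, Pow(o, 2)), o) = Add(o, Mul(2, Pow(o, 2))))
Mul(Function('I')(14), 683) = Mul(Mul(14, Add(1, Mul(2, 14))), 683) = Mul(Mul(14, Add(1, 28)), 683) = Mul(Mul(14, 29), 683) = Mul(406, 683) = 277298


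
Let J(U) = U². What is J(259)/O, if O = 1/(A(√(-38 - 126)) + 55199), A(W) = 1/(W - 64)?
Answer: 3943485313439/1065 - 67081*I*√41/2130 ≈ 3.7028e+9 - 201.66*I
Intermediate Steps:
A(W) = 1/(-64 + W)
O = 1/(55199 + 1/(-64 + 2*I*√41)) (O = 1/(1/(-64 + √(-38 - 126)) + 55199) = 1/(1/(-64 + √(-164)) + 55199) = 1/(1/(-64 + 2*I*√41) + 55199) = 1/(55199 + 1/(-64 + 2*I*√41)) ≈ 1.8116e-5 + 0.e-12*I)
J(259)/O = 259²/(235147676/12979913034789 + 2*I*√41/12979913034789) = 67081/(235147676/12979913034789 + 2*I*√41/12979913034789)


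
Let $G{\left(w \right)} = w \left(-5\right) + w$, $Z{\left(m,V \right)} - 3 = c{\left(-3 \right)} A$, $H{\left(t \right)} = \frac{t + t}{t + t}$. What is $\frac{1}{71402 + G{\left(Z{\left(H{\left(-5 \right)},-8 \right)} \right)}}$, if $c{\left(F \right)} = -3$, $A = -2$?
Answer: $\frac{1}{71366} \approx 1.4012 \cdot 10^{-5}$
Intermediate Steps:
$H{\left(t \right)} = 1$ ($H{\left(t \right)} = \frac{2 t}{2 t} = 2 t \frac{1}{2 t} = 1$)
$Z{\left(m,V \right)} = 9$ ($Z{\left(m,V \right)} = 3 - -6 = 3 + 6 = 9$)
$G{\left(w \right)} = - 4 w$ ($G{\left(w \right)} = - 5 w + w = - 4 w$)
$\frac{1}{71402 + G{\left(Z{\left(H{\left(-5 \right)},-8 \right)} \right)}} = \frac{1}{71402 - 36} = \frac{1}{71366}$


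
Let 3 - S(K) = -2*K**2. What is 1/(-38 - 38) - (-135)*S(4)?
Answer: 359099/76 ≈ 4725.0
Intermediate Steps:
S(K) = 3 + 2*K**2 (S(K) = 3 - (-2)*K**2 = 3 + 2*K**2)
1/(-38 - 38) - (-135)*S(4) = 1/(-38 - 38) - (-135)*(3 + 2*4**2) = 1/(-76) - (-135)*(3 + 2*16) = -1/76 - (-135)*(3 + 32) = -1/76 - (-135)*35 = -1/76 - 27*(-175) = -1/76 + 4725 = 359099/76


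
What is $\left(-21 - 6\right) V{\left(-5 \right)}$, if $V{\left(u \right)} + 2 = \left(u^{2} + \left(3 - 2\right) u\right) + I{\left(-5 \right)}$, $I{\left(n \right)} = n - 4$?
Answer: $-243$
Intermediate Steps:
$I{\left(n \right)} = -4 + n$ ($I{\left(n \right)} = n - 4 = -4 + n$)
$V{\left(u \right)} = -11 + u + u^{2}$ ($V{\left(u \right)} = -2 - \left(9 - u^{2} - \left(3 - 2\right) u\right) = -2 - \left(9 - u - u^{2}\right) = -2 + \left(-9 + u + u^{2}\right) = -11 + u + u^{2}$)
$\left(-21 - 6\right) V{\left(-5 \right)} = \left(-21 - 6\right) \left(-11 - 5 + \left(-5\right)^{2}\right) = - 27 \left(-11 - 5 + 25\right) = \left(-27\right) 9 = -243$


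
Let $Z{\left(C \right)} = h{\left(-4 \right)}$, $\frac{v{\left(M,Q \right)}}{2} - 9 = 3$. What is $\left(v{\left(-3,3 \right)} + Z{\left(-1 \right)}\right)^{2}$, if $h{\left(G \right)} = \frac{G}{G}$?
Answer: $625$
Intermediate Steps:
$v{\left(M,Q \right)} = 24$ ($v{\left(M,Q \right)} = 18 + 2 \cdot 3 = 18 + 6 = 24$)
$h{\left(G \right)} = 1$
$Z{\left(C \right)} = 1$
$\left(v{\left(-3,3 \right)} + Z{\left(-1 \right)}\right)^{2} = \left(24 + 1\right)^{2} = 25^{2} = 625$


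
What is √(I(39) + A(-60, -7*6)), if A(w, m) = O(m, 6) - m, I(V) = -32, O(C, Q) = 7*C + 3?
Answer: I*√281 ≈ 16.763*I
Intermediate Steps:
O(C, Q) = 3 + 7*C
A(w, m) = 3 + 6*m (A(w, m) = (3 + 7*m) - m = 3 + 6*m)
√(I(39) + A(-60, -7*6)) = √(-32 + (3 + 6*(-7*6))) = √(-32 + (3 + 6*(-42))) = √(-32 + (3 - 252)) = √(-32 - 249) = √(-281) = I*√281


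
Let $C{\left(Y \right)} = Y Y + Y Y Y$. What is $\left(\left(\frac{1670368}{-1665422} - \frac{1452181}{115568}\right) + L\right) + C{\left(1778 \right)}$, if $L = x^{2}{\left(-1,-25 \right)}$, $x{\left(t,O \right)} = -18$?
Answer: $\frac{541216943770233029677}{96234744848} \approx 5.6239 \cdot 10^{9}$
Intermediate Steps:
$C{\left(Y \right)} = Y^{2} + Y^{3}$ ($C{\left(Y \right)} = Y^{2} + Y^{2} Y = Y^{2} + Y^{3}$)
$L = 324$ ($L = \left(-18\right)^{2} = 324$)
$\left(\left(\frac{1670368}{-1665422} - \frac{1452181}{115568}\right) + L\right) + C{\left(1778 \right)} = \left(\left(\frac{1670368}{-1665422} - \frac{1452181}{115568}\right) + 324\right) + 1778^{2} \left(1 + 1778\right) = \left(\left(1670368 \left(- \frac{1}{1665422}\right) - \frac{1452181}{115568}\right) + 324\right) + 3161284 \cdot 1779 = \left(\left(- \frac{835184}{832711} - \frac{1452181}{115568}\right) + 324\right) + 5623924236 = \left(- \frac{1305767637203}{96234744848} + 324\right) + 5623924236 = \frac{29874289693549}{96234744848} + 5623924236 = \frac{541216943770233029677}{96234744848}$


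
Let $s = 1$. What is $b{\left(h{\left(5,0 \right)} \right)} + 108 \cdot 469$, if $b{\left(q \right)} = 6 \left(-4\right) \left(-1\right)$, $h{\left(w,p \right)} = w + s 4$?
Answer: $50676$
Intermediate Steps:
$h{\left(w,p \right)} = 4 + w$ ($h{\left(w,p \right)} = w + 1 \cdot 4 = w + 4 = 4 + w$)
$b{\left(q \right)} = 24$ ($b{\left(q \right)} = \left(-24\right) \left(-1\right) = 24$)
$b{\left(h{\left(5,0 \right)} \right)} + 108 \cdot 469 = 24 + 108 \cdot 469 = 24 + 50652 = 50676$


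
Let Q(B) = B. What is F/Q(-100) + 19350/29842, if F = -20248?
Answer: 1762139/8675 ≈ 203.13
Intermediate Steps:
F/Q(-100) + 19350/29842 = -20248/(-100) + 19350/29842 = -20248*(-1/100) + 19350*(1/29842) = 5062/25 + 225/347 = 1762139/8675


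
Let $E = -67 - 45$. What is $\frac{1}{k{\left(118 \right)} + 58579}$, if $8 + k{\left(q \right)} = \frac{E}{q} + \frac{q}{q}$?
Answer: $\frac{59}{3455692} \approx 1.7073 \cdot 10^{-5}$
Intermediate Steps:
$E = -112$ ($E = -67 - 45 = -112$)
$k{\left(q \right)} = -7 - \frac{112}{q}$ ($k{\left(q \right)} = -8 - \left(\frac{112}{q} - \frac{q}{q}\right) = -8 + \left(- \frac{112}{q} + 1\right) = -8 + \left(1 - \frac{112}{q}\right) = -7 - \frac{112}{q}$)
$\frac{1}{k{\left(118 \right)} + 58579} = \frac{1}{\left(-7 - \frac{112}{118}\right) + 58579} = \frac{1}{\left(-7 - \frac{56}{59}\right) + 58579} = \frac{1}{- \frac{469}{59} + 58579} = \frac{1}{\frac{3455692}{59}} = \frac{59}{3455692}$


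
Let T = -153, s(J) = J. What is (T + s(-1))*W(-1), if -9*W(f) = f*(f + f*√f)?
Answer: 154/9 + 154*I/9 ≈ 17.111 + 17.111*I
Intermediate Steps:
W(f) = -f*(f + f^(3/2))/9 (W(f) = -f*(f + f*√f)/9 = -f*(f + f^(3/2))/9)
(T + s(-1))*W(-1) = (-153 - 1)*(-⅑*(-1)² - I/9) = -154*(-⅑*1 - I/9) = -154*(-⅑ - I/9) = 154/9 + 154*I/9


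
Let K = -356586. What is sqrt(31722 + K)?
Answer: 48*I*sqrt(141) ≈ 569.97*I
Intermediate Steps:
sqrt(31722 + K) = sqrt(31722 - 356586) = sqrt(-324864) = 48*I*sqrt(141)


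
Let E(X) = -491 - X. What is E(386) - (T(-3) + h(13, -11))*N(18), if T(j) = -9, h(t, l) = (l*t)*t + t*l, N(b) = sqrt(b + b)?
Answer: 11189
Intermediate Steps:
N(b) = sqrt(2)*sqrt(b) (N(b) = sqrt(2*b) = sqrt(2)*sqrt(b))
h(t, l) = l*t + l*t**2 (h(t, l) = l*t**2 + l*t = l*t + l*t**2)
E(386) - (T(-3) + h(13, -11))*N(18) = (-491 - 1*386) - (-9 - 11*13*(1 + 13))*sqrt(2)*sqrt(18) = (-491 - 386) - (-9 - 11*13*14)*sqrt(2)*(3*sqrt(2)) = -877 - (-9 - 2002)*6 = -877 - (-2011)*6 = -877 - 1*(-12066) = -877 + 12066 = 11189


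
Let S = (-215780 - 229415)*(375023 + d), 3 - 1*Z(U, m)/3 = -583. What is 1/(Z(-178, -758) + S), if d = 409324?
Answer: -1/349187360907 ≈ -2.8638e-12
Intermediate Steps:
Z(U, m) = 1758 (Z(U, m) = 9 - 3*(-583) = 9 + 1749 = 1758)
S = -349187362665 (S = (-215780 - 229415)*(375023 + 409324) = -445195*784347 = -349187362665)
1/(Z(-178, -758) + S) = 1/(1758 - 349187362665) = 1/(-349187360907) = -1/349187360907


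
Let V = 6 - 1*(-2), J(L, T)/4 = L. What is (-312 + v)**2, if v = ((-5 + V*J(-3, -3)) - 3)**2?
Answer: 110334016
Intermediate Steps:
J(L, T) = 4*L
V = 8 (V = 6 + 2 = 8)
v = 10816 (v = ((-5 + 8*(4*(-3))) - 3)**2 = ((-5 + 8*(-12)) - 3)**2 = ((-5 - 96) - 3)**2 = (-101 - 3)**2 = (-104)**2 = 10816)
(-312 + v)**2 = (-312 + 10816)**2 = 10504**2 = 110334016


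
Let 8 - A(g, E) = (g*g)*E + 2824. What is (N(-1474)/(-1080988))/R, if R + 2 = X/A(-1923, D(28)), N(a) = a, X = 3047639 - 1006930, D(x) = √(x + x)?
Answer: -564379223628629816/826669509425599065041 + 5561694582854157*√14/826669509425599065041 ≈ -0.00065754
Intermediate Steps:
D(x) = √2*√x (D(x) = √(2*x) = √2*√x)
X = 2040709
A(g, E) = -2816 - E*g² (A(g, E) = 8 - ((g*g)*E + 2824) = 8 - (g²*E + 2824) = 8 - (E*g² + 2824) = 8 - (2824 + E*g²) = 8 + (-2824 - E*g²) = -2816 - E*g²)
R = -2 + 2040709/(-2816 - 7395858*√14) (R = -2 + 2040709/(-2816 - 1*√2*√28*(-1923)²) = -2 + 2040709/(-2816 - 1*√2*(2*√7)*3697929) = -2 + 2040709/(-2816 - 1*2*√14*3697929) = -2 + 2040709/(-2816 - 7395858*√14) ≈ -2.0737)
(N(-1474)/(-1080988))/R = (-1474/(-1080988))/(-191444784134542/95722751232055 - 7546396991661*√14/382891004928220) = (-1474*(-1/1080988))/(-191444784134542/95722751232055 - 7546396991661*√14/382891004928220) = 737/(540494*(-191444784134542/95722751232055 - 7546396991661*√14/382891004928220))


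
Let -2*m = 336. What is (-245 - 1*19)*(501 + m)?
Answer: -87912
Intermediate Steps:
m = -168 (m = -1/2*336 = -168)
(-245 - 1*19)*(501 + m) = (-245 - 1*19)*(501 - 168) = (-245 - 19)*333 = -264*333 = -87912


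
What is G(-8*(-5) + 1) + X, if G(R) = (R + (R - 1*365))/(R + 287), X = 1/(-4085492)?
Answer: -289048641/335010344 ≈ -0.86281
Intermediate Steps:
X = -1/4085492 ≈ -2.4477e-7
G(R) = (-365 + 2*R)/(287 + R) (G(R) = (R + (R - 365))/(287 + R) = (R + (-365 + R))/(287 + R) = (-365 + 2*R)/(287 + R))
G(-8*(-5) + 1) + X = (-365 + 2*(-8*(-5) + 1))/(287 + (-8*(-5) + 1)) - 1/4085492 = (-365 + 2*(40 + 1))/(287 + (40 + 1)) - 1/4085492 = (-365 + 2*41)/(287 + 41) - 1/4085492 = (-365 + 82)/328 - 1/4085492 = (1/328)*(-283) - 1/4085492 = -283/328 - 1/4085492 = -289048641/335010344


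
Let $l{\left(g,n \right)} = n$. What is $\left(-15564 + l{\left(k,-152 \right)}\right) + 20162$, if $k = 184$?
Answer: $4446$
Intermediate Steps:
$\left(-15564 + l{\left(k,-152 \right)}\right) + 20162 = \left(-15564 - 152\right) + 20162 = -15716 + 20162 = 4446$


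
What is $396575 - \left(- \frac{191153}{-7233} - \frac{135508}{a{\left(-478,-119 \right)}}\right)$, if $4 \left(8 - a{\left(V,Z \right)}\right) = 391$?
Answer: $\frac{1025776142642}{2596647} \approx 3.9504 \cdot 10^{5}$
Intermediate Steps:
$a{\left(V,Z \right)} = - \frac{359}{4}$ ($a{\left(V,Z \right)} = 8 - \frac{391}{4} = - \frac{359}{4}$)
$396575 - \left(- \frac{191153}{-7233} - \frac{135508}{a{\left(-478,-119 \right)}}\right) = 396575 - \left(- \frac{191153}{-7233} - \frac{135508}{- \frac{359}{4}}\right) = 396575 - \left(\left(-191153\right) \left(- \frac{1}{7233}\right) - - \frac{542032}{359}\right) = 396575 - \left(\frac{191153}{7233} + \frac{542032}{359}\right) = 396575 - \frac{3989141383}{2596647} = \frac{1025776142642}{2596647}$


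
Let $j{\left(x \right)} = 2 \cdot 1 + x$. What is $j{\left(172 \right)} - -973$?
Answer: $1147$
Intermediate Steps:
$j{\left(x \right)} = 2 + x$
$j{\left(172 \right)} - -973 = \left(2 + 172\right) - -973 = 174 + 973 = 1147$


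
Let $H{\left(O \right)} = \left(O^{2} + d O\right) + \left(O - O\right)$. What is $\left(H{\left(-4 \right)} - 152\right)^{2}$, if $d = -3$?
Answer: $15376$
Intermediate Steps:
$H{\left(O \right)} = O^{2} - 3 O$ ($H{\left(O \right)} = \left(O^{2} - 3 O\right) + \left(O - O\right) = \left(O^{2} - 3 O\right) + 0 = O^{2} - 3 O$)
$\left(H{\left(-4 \right)} - 152\right)^{2} = \left(- 4 \left(-3 - 4\right) - 152\right)^{2} = \left(\left(-4\right) \left(-7\right) - 152\right)^{2} = \left(28 - 152\right)^{2} = \left(-124\right)^{2} = 15376$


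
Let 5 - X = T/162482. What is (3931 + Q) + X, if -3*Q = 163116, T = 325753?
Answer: -8195267905/162482 ≈ -50438.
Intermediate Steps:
X = 486657/162482 (X = 5 - 325753/162482 = 486657/162482 ≈ 2.9951)
Q = -54372 (Q = -⅓*163116 = -54372)
(3931 + Q) + X = (3931 - 54372) + 486657/162482 = -50441 + 486657/162482 = -8195267905/162482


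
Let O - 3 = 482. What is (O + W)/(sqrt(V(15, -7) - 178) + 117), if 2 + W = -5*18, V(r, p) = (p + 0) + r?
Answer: 45981/13859 - 393*I*sqrt(170)/13859 ≈ 3.3178 - 0.36973*I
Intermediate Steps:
V(r, p) = p + r
O = 485 (O = 3 + 482 = 485)
W = -92 (W = -2 - 5*18 = -2 - 90 = -92)
(O + W)/(sqrt(V(15, -7) - 178) + 117) = (485 - 92)/(sqrt((-7 + 15) - 178) + 117) = 393/(sqrt(8 - 178) + 117) = 393/(sqrt(-170) + 117) = 393/(I*sqrt(170) + 117) = 393/(117 + I*sqrt(170))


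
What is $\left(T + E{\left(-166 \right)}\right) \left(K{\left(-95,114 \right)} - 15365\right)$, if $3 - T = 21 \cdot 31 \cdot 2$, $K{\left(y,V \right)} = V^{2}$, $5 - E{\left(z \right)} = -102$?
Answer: $2823848$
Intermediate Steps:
$E{\left(z \right)} = 107$ ($E{\left(z \right)} = 5 - -102 = 5 + 102 = 107$)
$T = -1299$ ($T = 3 - 21 \cdot 31 \cdot 2 = 3 - 651 \cdot 2 = 3 - 1302 = -1299$)
$\left(T + E{\left(-166 \right)}\right) \left(K{\left(-95,114 \right)} - 15365\right) = \left(-1299 + 107\right) \left(114^{2} - 15365\right) = - 1192 \left(12996 - 15365\right) = \left(-1192\right) \left(-2369\right) = 2823848$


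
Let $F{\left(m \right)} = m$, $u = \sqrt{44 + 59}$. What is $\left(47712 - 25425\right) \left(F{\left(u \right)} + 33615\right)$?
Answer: $749177505 + 22287 \sqrt{103} \approx 7.494 \cdot 10^{8}$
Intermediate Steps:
$u = \sqrt{103} \approx 10.149$
$\left(47712 - 25425\right) \left(F{\left(u \right)} + 33615\right) = \left(47712 - 25425\right) \left(\sqrt{103} + 33615\right) = 22287 \left(33615 + \sqrt{103}\right) = 749177505 + 22287 \sqrt{103}$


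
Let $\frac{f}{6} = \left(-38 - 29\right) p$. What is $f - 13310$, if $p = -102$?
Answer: $27694$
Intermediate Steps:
$f = 41004$ ($f = 6 \left(-38 - 29\right) \left(-102\right) = 6 \left(\left(-67\right) \left(-102\right)\right) = 6 \cdot 6834 = 41004$)
$f - 13310 = 41004 - 13310 = 27694$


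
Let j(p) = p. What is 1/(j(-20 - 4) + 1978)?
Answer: 1/1954 ≈ 0.00051177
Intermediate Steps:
1/(j(-20 - 4) + 1978) = 1/((-20 - 4) + 1978) = 1/(-24 + 1978) = 1/1954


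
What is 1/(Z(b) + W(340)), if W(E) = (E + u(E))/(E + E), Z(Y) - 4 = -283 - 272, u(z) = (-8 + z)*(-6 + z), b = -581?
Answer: -170/65863 ≈ -0.0025811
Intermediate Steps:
Z(Y) = -551 (Z(Y) = 4 + (-283 - 272) = 4 - 555 = -551)
W(E) = (48 + E² - 13*E)/(2*E) (W(E) = (E + (48 + E² - 14*E))/(E + E) = (48 + E² - 13*E)/((2*E)) = (48 + E² - 13*E)*(1/(2*E)) = (48 + E² - 13*E)/(2*E))
1/(Z(b) + W(340)) = 1/(-551 + (-13/2 + (½)*340 + 24/340)) = 1/(-551 + (-13/2 + 170 + 24*(1/340))) = 1/(-551 + (-13/2 + 170 + 6/85)) = 1/(-551 + 27807/170) = 1/(-65863/170) = -170/65863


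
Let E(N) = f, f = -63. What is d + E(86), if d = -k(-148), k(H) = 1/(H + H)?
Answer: -18647/296 ≈ -62.997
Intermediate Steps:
k(H) = 1/(2*H)
E(N) = -63
d = 1/296 (d = -1/(2*(-148)) = -(-1)/(2*148) = -1*(-1/296) = 1/296 ≈ 0.0033784)
d + E(86) = 1/296 - 63 = -18647/296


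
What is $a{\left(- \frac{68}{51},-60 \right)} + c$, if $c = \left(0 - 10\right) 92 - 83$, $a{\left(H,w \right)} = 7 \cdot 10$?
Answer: $-933$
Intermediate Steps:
$a{\left(H,w \right)} = 70$
$c = -1003$ ($c = \left(0 - 10\right) 92 - 83 = \left(-10\right) 92 - 83 = -920 - 83 = -1003$)
$a{\left(- \frac{68}{51},-60 \right)} + c = 70 - 1003 = -933$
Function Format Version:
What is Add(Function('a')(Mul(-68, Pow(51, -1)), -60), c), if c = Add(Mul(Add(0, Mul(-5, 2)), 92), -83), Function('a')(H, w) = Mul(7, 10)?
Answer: -933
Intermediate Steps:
Function('a')(H, w) = 70
c = -1003 (c = Add(Mul(Add(0, -10), 92), -83) = Add(Mul(-10, 92), -83) = Add(-920, -83) = -1003)
Add(Function('a')(Mul(-68, Pow(51, -1)), -60), c) = Add(70, -1003) = -933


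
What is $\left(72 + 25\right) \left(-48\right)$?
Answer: $-4656$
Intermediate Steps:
$\left(72 + 25\right) \left(-48\right) = 97 \left(-48\right) = -4656$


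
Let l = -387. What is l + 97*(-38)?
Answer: -4073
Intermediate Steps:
l + 97*(-38) = -387 + 97*(-38) = -387 - 3686 = -4073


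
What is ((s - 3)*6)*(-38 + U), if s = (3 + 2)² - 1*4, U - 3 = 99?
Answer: 6912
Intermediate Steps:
U = 102 (U = 3 + 99 = 102)
s = 21 (s = 5² - 4 = 25 - 4 = 21)
((s - 3)*6)*(-38 + U) = ((21 - 3)*6)*(-38 + 102) = (18*6)*64 = 108*64 = 6912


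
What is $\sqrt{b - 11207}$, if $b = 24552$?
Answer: $\sqrt{13345} \approx 115.52$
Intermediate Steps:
$\sqrt{b - 11207} = \sqrt{24552 - 11207} = \sqrt{13345}$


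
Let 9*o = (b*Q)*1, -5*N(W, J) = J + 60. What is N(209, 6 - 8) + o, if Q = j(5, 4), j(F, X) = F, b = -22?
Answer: -1072/45 ≈ -23.822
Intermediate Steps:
Q = 5
N(W, J) = -12 - J/5 (N(W, J) = -(J + 60)/5 = -(60 + J)/5 = -12 - J/5)
o = -110/9 (o = (-22*5*1)/9 = (-110*1)/9 = (1/9)*(-110) = -110/9 ≈ -12.222)
N(209, 6 - 8) + o = (-12 - (6 - 8)/5) - 110/9 = (-12 - 1/5*(-2)) - 110/9 = (-12 + 2/5) - 110/9 = -58/5 - 110/9 = -1072/45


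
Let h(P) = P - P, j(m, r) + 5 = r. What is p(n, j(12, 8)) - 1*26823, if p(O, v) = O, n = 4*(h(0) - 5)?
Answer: -26843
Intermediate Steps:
j(m, r) = -5 + r
h(P) = 0
n = -20 (n = 4*(0 - 5) = 4*(-5) = -20)
p(n, j(12, 8)) - 1*26823 = -20 - 1*26823 = -20 - 26823 = -26843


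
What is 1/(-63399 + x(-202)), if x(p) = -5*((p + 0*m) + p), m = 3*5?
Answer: -1/61379 ≈ -1.6292e-5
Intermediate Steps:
m = 15
x(p) = -10*p (x(p) = -5*((p + 0*15) + p) = -5*((p + 0) + p) = -5*(p + p) = -10*p)
1/(-63399 + x(-202)) = 1/(-63399 - 10*(-202)) = 1/(-63399 + 2020) = 1/(-61379) = -1/61379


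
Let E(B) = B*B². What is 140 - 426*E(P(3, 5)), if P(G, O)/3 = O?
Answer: -1437610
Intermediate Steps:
P(G, O) = 3*O
E(B) = B³
140 - 426*E(P(3, 5)) = 140 - 426*(3*5)³ = 140 - 426*15³ = 140 - 426*3375 = 140 - 1437750 = -1437610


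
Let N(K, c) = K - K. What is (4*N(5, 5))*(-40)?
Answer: 0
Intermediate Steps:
N(K, c) = 0
(4*N(5, 5))*(-40) = (4*0)*(-40) = 0*(-40) = 0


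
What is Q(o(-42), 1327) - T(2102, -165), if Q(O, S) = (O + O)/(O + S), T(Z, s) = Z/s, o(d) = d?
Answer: 537442/42405 ≈ 12.674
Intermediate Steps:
Q(O, S) = 2*O/(O + S) (Q(O, S) = (2*O)/(O + S) = 2*O/(O + S))
Q(o(-42), 1327) - T(2102, -165) = 2*(-42)/(-42 + 1327) - 2102/(-165) = 2*(-42)/1285 - 2102*(-1)/165 = 2*(-42)*(1/1285) - 1*(-2102/165) = -84/1285 + 2102/165 = 537442/42405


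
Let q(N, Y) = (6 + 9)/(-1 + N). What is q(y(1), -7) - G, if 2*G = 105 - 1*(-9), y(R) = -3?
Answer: -243/4 ≈ -60.750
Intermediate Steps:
G = 57 (G = (105 - 1*(-9))/2 = (105 + 9)/2 = (1/2)*114 = 57)
q(N, Y) = 15/(-1 + N)
q(y(1), -7) - G = 15/(-1 - 3) - 1*57 = 15/(-4) - 57 = 15*(-1/4) - 57 = -15/4 - 57 = -243/4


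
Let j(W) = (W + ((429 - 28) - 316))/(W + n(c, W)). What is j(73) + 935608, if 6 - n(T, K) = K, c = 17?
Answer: 2806903/3 ≈ 9.3563e+5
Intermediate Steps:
n(T, K) = 6 - K
j(W) = 85/6 + W/6 (j(W) = (W + ((429 - 28) - 316))/(W + (6 - W)) = (W + (401 - 316))/6 = (W + 85)*(⅙) = (85 + W)*(⅙) = 85/6 + W/6)
j(73) + 935608 = (85/6 + (⅙)*73) + 935608 = (85/6 + 73/6) + 935608 = 79/3 + 935608 = 2806903/3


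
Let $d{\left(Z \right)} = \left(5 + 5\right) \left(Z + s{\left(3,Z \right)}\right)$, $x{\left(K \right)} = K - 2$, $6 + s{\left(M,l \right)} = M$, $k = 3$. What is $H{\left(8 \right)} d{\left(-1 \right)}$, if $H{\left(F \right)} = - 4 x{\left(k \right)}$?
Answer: $160$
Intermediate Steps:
$s{\left(M,l \right)} = -6 + M$
$x{\left(K \right)} = -2 + K$ ($x{\left(K \right)} = K - 2 = -2 + K$)
$d{\left(Z \right)} = -30 + 10 Z$ ($d{\left(Z \right)} = \left(5 + 5\right) \left(Z + \left(-6 + 3\right)\right) = 10 \left(Z - 3\right) = 10 \left(-3 + Z\right) = -30 + 10 Z$)
$H{\left(F \right)} = -4$ ($H{\left(F \right)} = - 4 \left(-2 + 3\right) = - 4 \cdot 1 = \left(-1\right) 4 = -4$)
$H{\left(8 \right)} d{\left(-1 \right)} = - 4 \left(-30 + 10 \left(-1\right)\right) = - 4 \left(-30 - 10\right) = \left(-4\right) \left(-40\right) = 160$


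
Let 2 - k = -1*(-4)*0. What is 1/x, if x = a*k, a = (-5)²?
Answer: 1/50 ≈ 0.020000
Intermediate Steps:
k = 2 (k = 2 - (-1*(-4))*0 = 2 - 4*0 = 2 - 1*0 = 2 + 0 = 2)
a = 25
x = 50 (x = 25*2 = 50)
1/x = 1/50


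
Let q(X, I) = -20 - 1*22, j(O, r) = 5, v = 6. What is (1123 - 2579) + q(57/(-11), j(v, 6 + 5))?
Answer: -1498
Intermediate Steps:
q(X, I) = -42 (q(X, I) = -20 - 22 = -42)
(1123 - 2579) + q(57/(-11), j(v, 6 + 5)) = (1123 - 2579) - 42 = -1456 - 42 = -1498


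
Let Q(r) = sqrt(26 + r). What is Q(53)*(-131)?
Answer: -131*sqrt(79) ≈ -1164.4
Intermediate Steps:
Q(53)*(-131) = sqrt(26 + 53)*(-131) = sqrt(79)*(-131) = -131*sqrt(79)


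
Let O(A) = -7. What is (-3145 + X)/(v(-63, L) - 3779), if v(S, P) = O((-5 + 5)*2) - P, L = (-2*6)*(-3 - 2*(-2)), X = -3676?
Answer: 6821/3774 ≈ 1.8074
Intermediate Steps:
L = -12 (L = -12*(-3 + 4) = -12*1 = -12)
v(S, P) = -7 - P
(-3145 + X)/(v(-63, L) - 3779) = (-3145 - 3676)/((-7 - 1*(-12)) - 3779) = -6821/((-7 + 12) - 3779) = -6821/(5 - 3779) = -6821/(-3774) = -6821*(-1/3774) = 6821/3774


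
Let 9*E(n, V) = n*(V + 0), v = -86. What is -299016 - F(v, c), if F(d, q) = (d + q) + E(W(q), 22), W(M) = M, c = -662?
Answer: -2669848/9 ≈ -2.9665e+5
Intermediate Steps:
E(n, V) = V*n/9 (E(n, V) = (n*(V + 0))/9 = (n*V)/9 = (V*n)/9 = V*n/9)
F(d, q) = d + 31*q/9 (F(d, q) = (d + q) + (⅑)*22*q = (d + q) + 22*q/9 = d + 31*q/9)
-299016 - F(v, c) = -299016 - (-86 + (31/9)*(-662)) = -299016 - (-86 - 20522/9) = -299016 - 1*(-21296/9) = -299016 + 21296/9 = -2669848/9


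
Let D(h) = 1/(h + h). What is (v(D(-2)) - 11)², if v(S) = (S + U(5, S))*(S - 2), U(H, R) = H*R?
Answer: 3721/64 ≈ 58.141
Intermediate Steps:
D(h) = 1/(2*h)
v(S) = 6*S*(-2 + S) (v(S) = (S + 5*S)*(S - 2) = (6*S)*(-2 + S) = 6*S*(-2 + S))
(v(D(-2)) - 11)² = (6*((½)/(-2))*(-2 + (½)/(-2)) - 11)² = (6*((½)*(-½))*(-2 + (½)*(-½)) - 11)² = (6*(-¼)*(-2 - ¼) - 11)² = (6*(-¼)*(-9/4) - 11)² = (27/8 - 11)² = (-61/8)² = 3721/64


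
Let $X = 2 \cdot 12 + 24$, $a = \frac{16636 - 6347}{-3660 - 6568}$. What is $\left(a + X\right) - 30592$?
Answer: $- \frac{312414321}{10228} \approx -30545.0$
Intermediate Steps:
$a = - \frac{10289}{10228}$ ($a = \frac{10289}{-10228} = 10289 \left(- \frac{1}{10228}\right) = - \frac{10289}{10228} \approx -1.006$)
$X = 48$ ($X = 24 + 24 = 48$)
$\left(a + X\right) - 30592 = \left(- \frac{10289}{10228} + 48\right) - 30592 = \frac{480655}{10228} - 30592 = - \frac{312414321}{10228}$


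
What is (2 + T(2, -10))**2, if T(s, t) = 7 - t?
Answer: 361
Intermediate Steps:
(2 + T(2, -10))**2 = (2 + (7 - 1*(-10)))**2 = (2 + (7 + 10))**2 = (2 + 17)**2 = 19**2 = 361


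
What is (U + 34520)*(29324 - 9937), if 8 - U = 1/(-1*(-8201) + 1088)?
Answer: 6218003967717/9289 ≈ 6.6939e+8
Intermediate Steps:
U = 74311/9289 (U = 8 - 1/(-1*(-8201) + 1088) = 8 - 1/(8201 + 1088) = 8 - 1/9289 = 74311/9289 ≈ 7.9999)
(U + 34520)*(29324 - 9937) = (74311/9289 + 34520)*(29324 - 9937) = (320730591/9289)*19387 = 6218003967717/9289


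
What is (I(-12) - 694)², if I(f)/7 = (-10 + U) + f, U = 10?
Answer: 605284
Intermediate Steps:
I(f) = 7*f (I(f) = 7*((-10 + 10) + f) = 7*(0 + f) = 7*f)
(I(-12) - 694)² = (7*(-12) - 694)² = (-84 - 694)² = (-778)² = 605284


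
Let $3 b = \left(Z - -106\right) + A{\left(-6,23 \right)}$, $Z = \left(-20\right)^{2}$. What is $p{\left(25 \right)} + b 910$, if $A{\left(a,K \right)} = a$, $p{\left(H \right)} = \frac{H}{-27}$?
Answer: $\frac{4094975}{27} \approx 1.5167 \cdot 10^{5}$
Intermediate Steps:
$p{\left(H \right)} = - \frac{H}{27}$ ($p{\left(H \right)} = H \left(- \frac{1}{27}\right) = - \frac{H}{27}$)
$Z = 400$
$b = \frac{500}{3}$ ($b = \frac{\left(400 - -106\right) - 6}{3} = \frac{\left(400 + \left(-93 + 199\right)\right) - 6}{3} = \frac{\left(400 + 106\right) - 6}{3} = \frac{506 - 6}{3} = \frac{1}{3} \cdot 500 = \frac{500}{3} \approx 166.67$)
$p{\left(25 \right)} + b 910 = \left(- \frac{1}{27}\right) 25 + \frac{500}{3} \cdot 910 = - \frac{25}{27} + \frac{455000}{3} = \frac{4094975}{27}$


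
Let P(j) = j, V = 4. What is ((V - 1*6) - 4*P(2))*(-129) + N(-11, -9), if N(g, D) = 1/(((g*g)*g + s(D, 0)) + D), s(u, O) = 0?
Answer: 1728599/1340 ≈ 1290.0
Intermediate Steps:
N(g, D) = 1/(D + g**3) (N(g, D) = 1/(((g*g)*g + 0) + D) = 1/((g**2*g + 0) + D) = 1/((g**3 + 0) + D) = 1/(g**3 + D) = 1/(D + g**3))
((V - 1*6) - 4*P(2))*(-129) + N(-11, -9) = ((4 - 1*6) - 4*2)*(-129) + 1/(-9 + (-11)**3) = ((4 - 6) - 8)*(-129) + 1/(-9 - 1331) = (-2 - 8)*(-129) + 1/(-1340) = -10*(-129) - 1/1340 = 1290 - 1/1340 = 1728599/1340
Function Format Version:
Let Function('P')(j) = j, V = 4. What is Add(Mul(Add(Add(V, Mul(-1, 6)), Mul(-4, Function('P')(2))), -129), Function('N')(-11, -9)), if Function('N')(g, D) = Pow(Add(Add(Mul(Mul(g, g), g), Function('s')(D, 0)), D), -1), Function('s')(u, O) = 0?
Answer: Rational(1728599, 1340) ≈ 1290.0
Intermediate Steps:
Function('N')(g, D) = Pow(Add(D, Pow(g, 3)), -1) (Function('N')(g, D) = Pow(Add(Add(Mul(Mul(g, g), g), 0), D), -1) = Pow(Add(Add(Mul(Pow(g, 2), g), 0), D), -1) = Pow(Add(Add(Pow(g, 3), 0), D), -1) = Pow(Add(Pow(g, 3), D), -1) = Pow(Add(D, Pow(g, 3)), -1))
Add(Mul(Add(Add(V, Mul(-1, 6)), Mul(-4, Function('P')(2))), -129), Function('N')(-11, -9)) = Add(Mul(Add(Add(4, Mul(-1, 6)), Mul(-4, 2)), -129), Pow(Add(-9, Pow(-11, 3)), -1)) = Add(Mul(Add(Add(4, -6), -8), -129), Pow(Add(-9, -1331), -1)) = Add(Mul(Add(-2, -8), -129), Pow(-1340, -1)) = Add(Mul(-10, -129), Rational(-1, 1340)) = Add(1290, Rational(-1, 1340)) = Rational(1728599, 1340)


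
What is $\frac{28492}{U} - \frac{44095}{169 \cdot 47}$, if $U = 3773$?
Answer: $\frac{59941521}{29968939} \approx 2.0001$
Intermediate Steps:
$\frac{28492}{U} - \frac{44095}{169 \cdot 47} = \frac{28492}{3773} - \frac{44095}{169 \cdot 47} = 28492 \cdot \frac{1}{3773} - \frac{44095}{7943} = \frac{28492}{3773} - \frac{44095}{7943} = \frac{59941521}{29968939}$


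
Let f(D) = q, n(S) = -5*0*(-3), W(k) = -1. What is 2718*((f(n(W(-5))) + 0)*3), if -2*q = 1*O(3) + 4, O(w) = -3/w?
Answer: -12231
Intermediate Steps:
n(S) = 0 (n(S) = 0*(-3) = 0)
q = -3/2 (q = -(1*(-3/3) + 4)/2 = -(1*(-3*⅓) + 4)/2 = -(1*(-1) + 4)/2 = -(-1 + 4)/2 = -½*3 = -3/2 ≈ -1.5000)
f(D) = -3/2
2718*((f(n(W(-5))) + 0)*3) = 2718*((-3/2 + 0)*3) = 2718*(-3/2*3) = 2718*(-9/2) = -12231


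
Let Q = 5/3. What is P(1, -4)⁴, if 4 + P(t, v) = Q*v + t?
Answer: 707281/81 ≈ 8731.9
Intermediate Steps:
Q = 5/3 (Q = 5*(⅓) = 5/3 ≈ 1.6667)
P(t, v) = -4 + t + 5*v/3 (P(t, v) = -4 + (5*v/3 + t) = -4 + (t + 5*v/3) = -4 + t + 5*v/3)
P(1, -4)⁴ = (-4 + 1 + (5/3)*(-4))⁴ = (-4 + 1 - 20/3)⁴ = (-29/3)⁴ = 707281/81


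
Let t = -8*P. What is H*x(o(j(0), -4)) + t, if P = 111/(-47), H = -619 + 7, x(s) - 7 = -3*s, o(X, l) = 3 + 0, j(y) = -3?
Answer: 58416/47 ≈ 1242.9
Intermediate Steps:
o(X, l) = 3
x(s) = 7 - 3*s
H = -612
P = -111/47 (P = 111*(-1/47) = -111/47 ≈ -2.3617)
t = 888/47 (t = -8*(-111/47) = 888/47 ≈ 18.894)
H*x(o(j(0), -4)) + t = -612*(7 - 3*3) + 888/47 = -612*(7 - 9) + 888/47 = -612*(-2) + 888/47 = 1224 + 888/47 = 58416/47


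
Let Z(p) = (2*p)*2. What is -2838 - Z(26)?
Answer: -2942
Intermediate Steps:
Z(p) = 4*p
-2838 - Z(26) = -2838 - 4*26 = -2838 - 1*104 = -2838 - 104 = -2942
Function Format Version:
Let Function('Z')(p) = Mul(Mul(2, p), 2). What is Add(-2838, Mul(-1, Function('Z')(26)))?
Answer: -2942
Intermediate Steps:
Function('Z')(p) = Mul(4, p)
Add(-2838, Mul(-1, Function('Z')(26))) = Add(-2838, Mul(-1, Mul(4, 26))) = Add(-2838, Mul(-1, 104)) = Add(-2838, -104) = -2942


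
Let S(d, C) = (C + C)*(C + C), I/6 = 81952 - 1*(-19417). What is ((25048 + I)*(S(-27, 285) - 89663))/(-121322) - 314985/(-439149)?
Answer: -10903086420827806/8879739163 ≈ -1.2279e+6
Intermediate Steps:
I = 608214 (I = 6*(81952 - 1*(-19417)) = 6*(81952 + 19417) = 6*101369 = 608214)
S(d, C) = 4*C² (S(d, C) = (2*C)*(2*C) = 4*C²)
((25048 + I)*(S(-27, 285) - 89663))/(-121322) - 314985/(-439149) = ((25048 + 608214)*(4*285² - 89663))/(-121322) - 314985/(-439149) = (633262*(4*81225 - 89663))*(-1/121322) - 314985*(-1/439149) = (633262*(324900 - 89663))*(-1/121322) + 104995/146383 = (633262*235237)*(-1/121322) + 104995/146383 = 148966653094*(-1/121322) + 104995/146383 = -74483326547/60661 + 104995/146383 = -10903086420827806/8879739163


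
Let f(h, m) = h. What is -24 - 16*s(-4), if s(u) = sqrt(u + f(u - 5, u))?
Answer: -24 - 16*I*sqrt(13) ≈ -24.0 - 57.689*I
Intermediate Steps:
s(u) = sqrt(-5 + 2*u) (s(u) = sqrt(u + (u - 5)) = sqrt(u + (-5 + u)) = sqrt(-5 + 2*u))
-24 - 16*s(-4) = -24 - 16*sqrt(-5 + 2*(-4)) = -24 - 16*sqrt(-5 - 8) = -24 - 16*I*sqrt(13)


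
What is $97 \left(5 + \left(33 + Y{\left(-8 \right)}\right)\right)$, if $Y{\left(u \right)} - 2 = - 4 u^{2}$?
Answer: $-20952$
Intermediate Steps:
$Y{\left(u \right)} = 2 - 4 u^{2}$
$97 \left(5 + \left(33 + Y{\left(-8 \right)}\right)\right) = 97 \left(5 + \left(33 + \left(2 - 4 \left(-8\right)^{2}\right)\right)\right) = 97 \left(5 + \left(33 + \left(2 - 256\right)\right)\right) = 97 \left(5 + \left(33 - 254\right)\right) = 97 \left(5 - 221\right) = 97 \left(-216\right) = -20952$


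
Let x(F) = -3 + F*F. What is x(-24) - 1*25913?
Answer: -25340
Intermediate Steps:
x(F) = -3 + F**2
x(-24) - 1*25913 = (-3 + (-24)**2) - 1*25913 = (-3 + 576) - 25913 = 573 - 25913 = -25340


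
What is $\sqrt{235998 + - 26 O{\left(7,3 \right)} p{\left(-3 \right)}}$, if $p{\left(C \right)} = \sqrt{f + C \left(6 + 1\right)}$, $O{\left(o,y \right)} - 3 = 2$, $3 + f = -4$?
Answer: $\sqrt{235998 - 260 i \sqrt{7}} \approx 485.8 - 0.708 i$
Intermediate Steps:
$f = -7$ ($f = -3 - 4 = -7$)
$O{\left(o,y \right)} = 5$ ($O{\left(o,y \right)} = 3 + 2 = 5$)
$p{\left(C \right)} = \sqrt{-7 + 7 C}$ ($p{\left(C \right)} = \sqrt{-7 + C \left(6 + 1\right)} = \sqrt{-7 + C 7} = \sqrt{-7 + 7 C}$)
$\sqrt{235998 + - 26 O{\left(7,3 \right)} p{\left(-3 \right)}} = \sqrt{235998 + \left(-26\right) 5 \sqrt{-7 + 7 \left(-3\right)}} = \sqrt{235998 - 130 \sqrt{-7 - 21}} = \sqrt{235998 - 130 \sqrt{-28}} = \sqrt{235998 - 130 \cdot 2 i \sqrt{7}} = \sqrt{235998 - 260 i \sqrt{7}}$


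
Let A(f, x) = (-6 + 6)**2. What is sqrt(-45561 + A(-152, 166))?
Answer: I*sqrt(45561) ≈ 213.45*I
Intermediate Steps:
A(f, x) = 0 (A(f, x) = 0**2 = 0)
sqrt(-45561 + A(-152, 166)) = sqrt(-45561 + 0) = sqrt(-45561) = I*sqrt(45561)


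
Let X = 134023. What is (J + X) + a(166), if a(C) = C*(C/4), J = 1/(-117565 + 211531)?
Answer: 13240936993/93966 ≈ 1.4091e+5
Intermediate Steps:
J = 1/93966 ≈ 1.0642e-5
a(C) = C²/4 (a(C) = C*(C*(¼)) = C*(C/4) = C²/4)
(J + X) + a(166) = (1/93966 + 134023) + (¼)*166² = 12593605219/93966 + (¼)*27556 = 12593605219/93966 + 6889 = 13240936993/93966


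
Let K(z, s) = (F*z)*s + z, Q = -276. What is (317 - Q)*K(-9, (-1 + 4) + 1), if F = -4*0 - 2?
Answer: 37359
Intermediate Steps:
F = -2 (F = 0 - 2 = -2)
K(z, s) = z - 2*s*z (K(z, s) = (-2*z)*s + z = -2*s*z + z = z - 2*s*z)
(317 - Q)*K(-9, (-1 + 4) + 1) = (317 - 1*(-276))*(-9*(1 - 2*((-1 + 4) + 1))) = (317 + 276)*(-9*(1 - 2*(3 + 1))) = 593*(-9*(1 - 2*4)) = 593*(-9*(1 - 8)) = 593*(-9*(-7)) = 593*63 = 37359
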